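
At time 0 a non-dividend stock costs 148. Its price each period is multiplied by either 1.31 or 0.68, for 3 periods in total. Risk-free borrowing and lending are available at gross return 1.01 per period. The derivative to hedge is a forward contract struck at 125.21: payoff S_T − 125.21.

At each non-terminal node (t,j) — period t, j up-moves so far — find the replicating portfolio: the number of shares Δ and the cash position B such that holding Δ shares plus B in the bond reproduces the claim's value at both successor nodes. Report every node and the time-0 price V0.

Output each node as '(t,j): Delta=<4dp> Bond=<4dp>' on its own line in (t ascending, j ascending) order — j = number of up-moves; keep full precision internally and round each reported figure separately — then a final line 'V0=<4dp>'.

Under the risk-neutral measure, an up-move has probability p* = (R−d)/(u−d) = 0.5238 and values discount at R = 1.01.
At expiry t=3: V(3,0)=-78.6741, V(3,1)=-35.5599, V(3,2)=47.4983, V(3,3)=207.5075
(2,0): S=68.4352. Δ = (V_up−V_dn)/(S_up−S_dn) = (-35.5599−-78.6741)/(89.6501−46.5359) = 1.0000. V = [p*·-35.5599 + (1−p*)·-78.6741]/1.01 = -55.5351. B = V − Δ·S = -123.9703.
(2,1): S=131.8384. Δ = (V_up−V_dn)/(S_up−S_dn) = (47.4983−-35.5599)/(172.7083−89.6501) = 1.0000. V = [p*·47.4983 + (1−p*)·-35.5599]/1.01 = 7.8681. B = V − Δ·S = -123.9703.
(2,2): S=253.9828. Δ = (V_up−V_dn)/(S_up−S_dn) = (207.5075−47.4983)/(332.7175−172.7083) = 1.0000. V = [p*·207.5075 + (1−p*)·47.4983]/1.01 = 130.0125. B = V − Δ·S = -123.9703.
(1,0): S=100.6400. Δ = (V_up−V_dn)/(S_up−S_dn) = (7.8681−-55.5351)/(131.8384−68.4352) = 1.0000. V = [p*·7.8681 + (1−p*)·-55.5351]/1.01 = -22.1029. B = V − Δ·S = -122.7429.
(1,1): S=193.8800. Δ = (V_up−V_dn)/(S_up−S_dn) = (130.0125−7.8681)/(253.9828−131.8384) = 1.0000. V = [p*·130.0125 + (1−p*)·7.8681]/1.01 = 71.1371. B = V − Δ·S = -122.7429.
(0,0): S=148.0000. Δ = (V_up−V_dn)/(S_up−S_dn) = (71.1371−-22.1029)/(193.8800−100.6400) = 1.0000. V = [p*·71.1371 + (1−p*)·-22.1029]/1.01 = 26.4724. B = V − Δ·S = -121.5276.
Root portfolio cost Δ·148+B reproduces V0=26.4724.

(0,0): Delta=1.0000 Bond=-121.5276
(1,0): Delta=1.0000 Bond=-122.7429
(1,1): Delta=1.0000 Bond=-122.7429
(2,0): Delta=1.0000 Bond=-123.9703
(2,1): Delta=1.0000 Bond=-123.9703
(2,2): Delta=1.0000 Bond=-123.9703
V0=26.4724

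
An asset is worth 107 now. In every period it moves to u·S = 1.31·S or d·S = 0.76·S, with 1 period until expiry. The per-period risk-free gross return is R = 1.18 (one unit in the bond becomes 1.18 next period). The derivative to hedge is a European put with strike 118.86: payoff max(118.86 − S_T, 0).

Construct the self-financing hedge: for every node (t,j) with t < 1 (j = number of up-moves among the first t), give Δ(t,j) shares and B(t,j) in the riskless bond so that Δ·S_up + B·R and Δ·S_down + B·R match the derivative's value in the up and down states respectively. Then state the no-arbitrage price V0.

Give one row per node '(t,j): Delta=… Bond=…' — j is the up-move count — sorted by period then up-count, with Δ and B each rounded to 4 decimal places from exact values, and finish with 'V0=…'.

Since d<R<u, set p* = (R−d)/(u−d) = 0.7636; price each node as the discounted p*-expectation of its children.
At expiry t=1: V(1,0)=37.5400, V(1,1)=0.0000
(0,0): S=107.0000. Δ = (V_up−V_dn)/(S_up−S_dn) = (0.0000−37.5400)/(140.1700−81.3200) = -0.6379. V = [p*·0.0000 + (1−p*)·37.5400]/1.18 = 7.5196. B = V − Δ·S = 75.7741.
Each (Δ,B) replicates both successor values, so the strategy is self-financing and V0 is arbitrage-free.

(0,0): Delta=-0.6379 Bond=75.7741
V0=7.5196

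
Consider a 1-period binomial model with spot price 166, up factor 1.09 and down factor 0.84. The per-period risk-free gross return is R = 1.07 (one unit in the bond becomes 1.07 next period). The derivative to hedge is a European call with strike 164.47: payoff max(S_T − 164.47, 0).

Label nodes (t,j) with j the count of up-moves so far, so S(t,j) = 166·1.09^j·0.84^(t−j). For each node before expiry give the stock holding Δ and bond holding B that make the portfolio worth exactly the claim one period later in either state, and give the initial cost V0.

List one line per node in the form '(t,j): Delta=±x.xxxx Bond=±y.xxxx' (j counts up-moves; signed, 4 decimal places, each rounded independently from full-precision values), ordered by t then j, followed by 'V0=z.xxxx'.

No-arbitrage ⇒ martingale measure with p* = (R−d)/(u−d) = 0.9200.
Terminal values V(1,·): V(1,0)=0.0000, V(1,1)=16.4700
Node (0,0) S=166.0000: V=(p*·16.4700+(1−p*)·0.0000)/1.07=14.1611; Δ=(16.4700−0.0000)/(180.9400−139.4400)=0.3969; B=V−Δ·S=-51.7189
Root portfolio cost Δ·166+B reproduces V0=14.1611.

(0,0): Delta=0.3969 Bond=-51.7189
V0=14.1611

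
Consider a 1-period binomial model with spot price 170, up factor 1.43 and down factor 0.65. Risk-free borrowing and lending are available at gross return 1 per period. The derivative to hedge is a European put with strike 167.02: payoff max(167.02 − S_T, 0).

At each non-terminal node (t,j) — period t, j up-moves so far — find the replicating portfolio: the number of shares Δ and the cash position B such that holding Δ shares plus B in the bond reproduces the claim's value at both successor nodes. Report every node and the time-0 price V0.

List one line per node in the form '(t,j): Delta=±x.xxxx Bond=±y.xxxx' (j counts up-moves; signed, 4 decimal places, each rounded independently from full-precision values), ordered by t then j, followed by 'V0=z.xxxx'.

Under the risk-neutral measure, an up-move has probability p* = (R−d)/(u−d) = 0.4487 and values discount at R = 1.
Payoff layer (t=1): V(1,0)=56.5200, V(1,1)=0.0000
  t=0,j=0: stock 170.0000 → up 243.1000 (V=0.0000), down 110.5000 (V=56.5200). Price 31.1585; hedge Δ=-0.4262, bond B=103.6200.
The time-0 hedge costs 31.1585, which is the no-arbitrage price.

(0,0): Delta=-0.4262 Bond=103.6200
V0=31.1585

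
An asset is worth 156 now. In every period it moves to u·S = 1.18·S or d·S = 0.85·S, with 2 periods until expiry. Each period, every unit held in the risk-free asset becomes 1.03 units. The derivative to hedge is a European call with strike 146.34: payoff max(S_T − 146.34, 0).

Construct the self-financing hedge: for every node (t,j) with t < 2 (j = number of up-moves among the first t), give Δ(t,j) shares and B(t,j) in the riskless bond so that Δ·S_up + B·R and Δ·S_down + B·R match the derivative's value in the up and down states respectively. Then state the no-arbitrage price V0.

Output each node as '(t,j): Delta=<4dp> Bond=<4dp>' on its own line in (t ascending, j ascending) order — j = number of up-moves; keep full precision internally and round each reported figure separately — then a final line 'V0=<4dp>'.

Under the risk-neutral measure, an up-move has probability p* = (R−d)/(u−d) = 0.5455 and values discount at R = 1.03.
Payoff layer (t=2): V(2,0)=0.0000, V(2,1)=10.1280, V(2,2)=70.8744
(1,0): S=132.6000. Δ = (V_up−V_dn)/(S_up−S_dn) = (10.1280−0.0000)/(156.4680−112.7100) = 0.2315. V = [p*·10.1280 + (1−p*)·0.0000]/1.03 = 5.3635. B = V − Δ·S = -25.3274.
(1,1): S=184.0800. Δ = (V_up−V_dn)/(S_up−S_dn) = (70.8744−10.1280)/(217.2144−156.4680) = 1.0000. V = [p*·70.8744 + (1−p*)·10.1280]/1.03 = 42.0023. B = V − Δ·S = -142.0777.
(0,0): S=156.0000. Δ = (V_up−V_dn)/(S_up−S_dn) = (42.0023−5.3635)/(184.0800−132.6000) = 0.7117. V = [p*·42.0023 + (1−p*)·5.3635]/1.03 = 24.6100. B = V − Δ·S = -86.4169.
The time-0 hedge costs 24.6100, which is the no-arbitrage price.

(0,0): Delta=0.7117 Bond=-86.4169
(1,0): Delta=0.2315 Bond=-25.3274
(1,1): Delta=1.0000 Bond=-142.0777
V0=24.6100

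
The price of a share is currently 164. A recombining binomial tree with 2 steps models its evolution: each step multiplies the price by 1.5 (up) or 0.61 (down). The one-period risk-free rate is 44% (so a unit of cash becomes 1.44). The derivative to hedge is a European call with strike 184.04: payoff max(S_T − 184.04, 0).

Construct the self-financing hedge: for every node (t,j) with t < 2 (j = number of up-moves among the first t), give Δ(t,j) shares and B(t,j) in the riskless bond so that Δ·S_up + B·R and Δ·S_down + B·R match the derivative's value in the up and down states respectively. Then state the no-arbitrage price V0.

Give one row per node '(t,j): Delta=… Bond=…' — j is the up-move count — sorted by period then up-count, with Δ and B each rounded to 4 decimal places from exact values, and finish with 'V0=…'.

Since d<R<u, set p* = (R−d)/(u−d) = 0.9326; price each node as the discounted p*-expectation of its children.
Terminal payoffs: V(2,0)=0.0000, V(2,1)=0.0000, V(2,2)=184.9600
Node (1,0) S=100.0400: V=(p*·0.0000+(1−p*)·0.0000)/1.44=0.0000; Δ=(0.0000−0.0000)/(150.0600−61.0244)=0.0000; B=V−Δ·S=0.0000
Node (1,1) S=246.0000: V=(p*·184.9600+(1−p*)·0.0000)/1.44=119.7853; Δ=(184.9600−0.0000)/(369.0000−150.0600)=0.8448; B=V−Δ·S=-88.0350
Node (0,0) S=164.0000: V=(p*·119.7853+(1−p*)·0.0000)/1.44=77.5763; Δ=(119.7853−0.0000)/(246.0000−100.0400)=0.8207; B=V−Δ·S=-57.0139
Check: Δ(0,0)·S0 + B(0,0) = 77.5763 = V0.

(0,0): Delta=0.8207 Bond=-57.0139
(1,0): Delta=0.0000 Bond=0.0000
(1,1): Delta=0.8448 Bond=-88.0350
V0=77.5763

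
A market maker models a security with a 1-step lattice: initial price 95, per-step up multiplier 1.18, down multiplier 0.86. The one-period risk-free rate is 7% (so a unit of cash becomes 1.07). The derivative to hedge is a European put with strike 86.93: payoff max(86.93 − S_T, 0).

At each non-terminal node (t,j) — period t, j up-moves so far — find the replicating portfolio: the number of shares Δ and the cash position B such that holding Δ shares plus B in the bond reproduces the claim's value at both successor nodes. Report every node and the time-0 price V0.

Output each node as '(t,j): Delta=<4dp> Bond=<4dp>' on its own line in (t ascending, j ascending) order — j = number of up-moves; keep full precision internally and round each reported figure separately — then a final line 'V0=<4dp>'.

(0,0): Delta=-0.1720 Bond=18.0239
V0=1.6802

No-arbitrage ⇒ martingale measure with p* = (R−d)/(u−d) = 0.6563.
At expiry t=1: V(1,0)=5.2300, V(1,1)=0.0000
(0,0): S=95.0000. Δ = (V_up−V_dn)/(S_up−S_dn) = (0.0000−5.2300)/(112.1000−81.7000) = -0.1720. V = [p*·0.0000 + (1−p*)·5.2300]/1.07 = 1.6802. B = V − Δ·S = 18.0239.
Check: Δ(0,0)·S0 + B(0,0) = 1.6802 = V0.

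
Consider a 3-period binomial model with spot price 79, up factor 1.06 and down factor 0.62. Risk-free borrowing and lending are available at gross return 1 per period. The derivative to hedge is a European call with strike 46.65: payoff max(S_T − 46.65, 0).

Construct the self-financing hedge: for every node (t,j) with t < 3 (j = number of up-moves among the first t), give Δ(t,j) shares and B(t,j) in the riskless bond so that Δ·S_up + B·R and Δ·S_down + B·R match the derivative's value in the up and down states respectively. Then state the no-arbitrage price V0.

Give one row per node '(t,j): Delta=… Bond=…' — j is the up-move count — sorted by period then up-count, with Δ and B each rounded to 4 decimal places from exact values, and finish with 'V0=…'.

(0,0): Delta=0.8949 Bond=-37.5773
(1,0): Delta=0.3360 Bond=-10.2028
(1,1): Delta=0.9465 Bond=-41.8996
(2,0): Delta=0.0000 Bond=0.0000
(2,1): Delta=0.3670 Bond=-11.8137
(2,2): Delta=1.0000 Bond=-46.6500
V0=33.1172

Risk-neutral probability p* = (R−d)/(u−d) = (1−0.62)/(1.06−0.62) = 0.8636.
At expiry t=3: V(3,0)=0.0000, V(3,1)=0.0000, V(3,2)=8.3839, V(3,3)=47.4403
  t=2,j=0: stock 30.3676 → up 32.1897 (V=0.0000), down 18.8279 (V=0.0000). Price 0.0000; hedge Δ=0.0000, bond B=0.0000.
  t=2,j=1: stock 51.9188 → up 55.0339 (V=8.3839), down 32.1897 (V=0.0000). Price 7.2407; hedge Δ=0.3670, bond B=-11.8137.
  t=2,j=2: stock 88.7644 → up 94.0903 (V=47.4403), down 55.0339 (V=8.3839). Price 42.1144; hedge Δ=1.0000, bond B=-46.6500.
  t=1,j=0: stock 48.9800 → up 51.9188 (V=7.2407), down 30.3676 (V=0.0000). Price 6.2533; hedge Δ=0.3360, bond B=-10.2028.
  t=1,j=1: stock 83.7400 → up 88.7644 (V=42.1144), down 51.9188 (V=7.2407). Price 37.3589; hedge Δ=0.9465, bond B=-41.8996.
  t=0,j=0: stock 79.0000 → up 83.7400 (V=37.3589), down 48.9800 (V=6.2533). Price 33.1172; hedge Δ=0.8949, bond B=-37.5773.
Root portfolio cost Δ·79+B reproduces V0=33.1172.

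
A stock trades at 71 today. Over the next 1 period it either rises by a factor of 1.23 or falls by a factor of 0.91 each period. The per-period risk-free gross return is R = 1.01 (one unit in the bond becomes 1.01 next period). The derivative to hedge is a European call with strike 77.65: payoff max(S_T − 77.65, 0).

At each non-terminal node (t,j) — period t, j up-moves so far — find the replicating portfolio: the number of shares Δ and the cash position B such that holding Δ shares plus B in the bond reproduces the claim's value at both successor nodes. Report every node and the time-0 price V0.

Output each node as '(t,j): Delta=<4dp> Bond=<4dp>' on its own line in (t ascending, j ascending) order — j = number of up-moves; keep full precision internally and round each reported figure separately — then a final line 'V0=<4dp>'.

Since d<R<u, set p* = (R−d)/(u−d) = 0.3125; price each node as the discounted p*-expectation of its children.
At expiry t=1: V(1,0)=0.0000, V(1,1)=9.6800
Node (0,0) S=71.0000: V=(p*·9.6800+(1−p*)·0.0000)/1.01=2.9950; Δ=(9.6800−0.0000)/(87.3300−64.6100)=0.4261; B=V−Δ·S=-27.2550
Check: Δ(0,0)·S0 + B(0,0) = 2.9950 = V0.

(0,0): Delta=0.4261 Bond=-27.2550
V0=2.9950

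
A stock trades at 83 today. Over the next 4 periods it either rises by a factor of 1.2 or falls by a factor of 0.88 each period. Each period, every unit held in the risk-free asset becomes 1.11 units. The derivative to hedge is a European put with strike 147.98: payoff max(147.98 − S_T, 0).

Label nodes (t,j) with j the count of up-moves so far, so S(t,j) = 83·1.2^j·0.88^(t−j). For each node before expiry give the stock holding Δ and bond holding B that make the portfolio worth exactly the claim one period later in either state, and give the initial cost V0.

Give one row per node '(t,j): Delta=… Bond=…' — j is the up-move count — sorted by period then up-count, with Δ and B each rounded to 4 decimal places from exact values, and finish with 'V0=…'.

Risk-neutral probability p* = (R−d)/(u−d) = (1.11−0.88)/(1.2−0.88) = 0.7188.
At expiry t=4: V(4,0)=98.2053, V(4,1)=80.1054, V(4,2)=55.4237, V(4,3)=21.7669, V(4,4)=0.0000
Node (3,0) S=56.5622: V=(p*·80.1054+(1−p*)·98.2053)/1.11=76.7531; Δ=(80.1054−98.2053)/(67.8746−49.7747)=-1.0000; B=V−Δ·S=133.3153
Node (3,1) S=77.1302: V=(p*·55.4237+(1−p*)·80.1054)/1.11=56.1851; Δ=(55.4237−80.1054)/(92.5563−67.8746)=-1.0000; B=V−Δ·S=133.3153
Node (3,2) S=105.1776: V=(p*·21.7669+(1−p*)·55.4237)/1.11=28.1377; Δ=(21.7669−55.4237)/(126.2131−92.5563)=-1.0000; B=V−Δ·S=133.3153
Node (3,3) S=143.4240: V=(p*·0.0000+(1−p*)·21.7669)/1.11=5.5153; Δ=(0.0000−21.7669)/(172.1088−126.2131)=-0.4743; B=V−Δ·S=73.5368
Node (2,0) S=64.2752: V=(p*·56.1851+(1−p*)·76.7531)/1.11=55.8287; Δ=(56.1851−76.7531)/(77.1302−56.5622)=-1.0000; B=V−Δ·S=120.1039
Node (2,1) S=87.6480: V=(p*·28.1377+(1−p*)·56.1851)/1.11=32.4559; Δ=(28.1377−56.1851)/(105.1776−77.1302)=-1.0000; B=V−Δ·S=120.1039
Node (2,2) S=119.5200: V=(p*·5.5153+(1−p*)·28.1377)/1.11=10.7007; Δ=(5.5153−28.1377)/(143.4240−105.1776)=-0.5915; B=V−Δ·S=81.3959
Node (1,0) S=73.0400: V=(p*·32.4559+(1−p*)·55.8287)/1.11=35.1617; Δ=(32.4559−55.8287)/(87.6480−64.2752)=-1.0000; B=V−Δ·S=108.2017
Node (1,1) S=99.6000: V=(p*·10.7007+(1−p*)·32.4559)/1.11=15.1526; Δ=(10.7007−32.4559)/(119.5200−87.6480)=-0.6826; B=V−Δ·S=83.1374
Node (0,0) S=83.0000: V=(p*·15.1526+(1−p*)·35.1617)/1.11=18.7209; Δ=(15.1526−35.1617)/(99.6000−73.0400)=-0.7534; B=V−Δ·S=81.2493
Each (Δ,B) replicates both successor values, so the strategy is self-financing and V0 is arbitrage-free.

(0,0): Delta=-0.7534 Bond=81.2493
(1,0): Delta=-1.0000 Bond=108.2017
(1,1): Delta=-0.6826 Bond=83.1374
(2,0): Delta=-1.0000 Bond=120.1039
(2,1): Delta=-1.0000 Bond=120.1039
(2,2): Delta=-0.5915 Bond=81.3959
(3,0): Delta=-1.0000 Bond=133.3153
(3,1): Delta=-1.0000 Bond=133.3153
(3,2): Delta=-1.0000 Bond=133.3153
(3,3): Delta=-0.4743 Bond=73.5368
V0=18.7209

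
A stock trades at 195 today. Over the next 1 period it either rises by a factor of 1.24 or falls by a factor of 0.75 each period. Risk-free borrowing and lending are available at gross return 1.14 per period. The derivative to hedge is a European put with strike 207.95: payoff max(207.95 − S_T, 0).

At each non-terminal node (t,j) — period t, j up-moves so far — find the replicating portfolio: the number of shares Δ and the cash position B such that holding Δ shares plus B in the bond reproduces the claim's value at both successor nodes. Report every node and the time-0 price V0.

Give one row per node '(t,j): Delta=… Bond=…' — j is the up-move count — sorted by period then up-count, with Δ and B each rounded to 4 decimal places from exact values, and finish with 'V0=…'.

(0,0): Delta=-0.6457 Bond=136.9638
V0=11.0455

Under the risk-neutral measure, an up-move has probability p* = (R−d)/(u−d) = 0.7959 and values discount at R = 1.14.
Payoff layer (t=1): V(1,0)=61.7000, V(1,1)=0.0000
Node (0,0) S=195.0000: V=(p*·0.0000+(1−p*)·61.7000)/1.14=11.0455; Δ=(0.0000−61.7000)/(241.8000−146.2500)=-0.6457; B=V−Δ·S=136.9638
Self-financing check: at every node Δ·S+B equals the discounted successor values.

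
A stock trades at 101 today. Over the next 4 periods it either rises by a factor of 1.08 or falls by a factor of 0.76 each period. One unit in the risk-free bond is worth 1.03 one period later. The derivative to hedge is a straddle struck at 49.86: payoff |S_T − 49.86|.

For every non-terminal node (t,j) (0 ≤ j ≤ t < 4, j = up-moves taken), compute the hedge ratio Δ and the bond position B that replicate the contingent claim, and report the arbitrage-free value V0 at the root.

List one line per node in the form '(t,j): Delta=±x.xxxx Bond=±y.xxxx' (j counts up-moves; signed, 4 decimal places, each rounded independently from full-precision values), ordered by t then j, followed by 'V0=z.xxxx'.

Risk-neutral probability p* = (R−d)/(u−d) = (1.03−0.76)/(1.08−0.76) = 0.8437.
Terminal values V(4,·): V(4,0)=16.1642, V(4,1)=1.9765, V(4,2)=18.1850, V(4,3)=46.8355, V(4,4)=87.5494
Node (3,0) S=44.3366: V=(p*·1.9765+(1−p*)·16.1642)/1.03=4.0712; Δ=(1.9765−16.1642)/(47.8835−33.6958)=-1.0000; B=V−Δ·S=48.4078
Node (3,1) S=63.0046: V=(p*·18.1850+(1−p*)·1.9765)/1.03=15.1965; Δ=(18.1850−1.9765)/(68.0450−47.8835)=0.8039; B=V−Δ·S=-35.4550
Node (3,2) S=89.5329: V=(p*·46.8355+(1−p*)·18.1850)/1.03=41.1251; Δ=(46.8355−18.1850)/(96.6955−68.0450)=1.0000; B=V−Δ·S=-48.4078
Node (3,3) S=127.2309: V=(p*·87.5494+(1−p*)·46.8355)/1.03=78.8231; Δ=(87.5494−46.8355)/(137.4094−96.6955)=1.0000; B=V−Δ·S=-48.4078
Node (2,0) S=58.3376: V=(p*·15.1965+(1−p*)·4.0712)/1.03=13.0662; Δ=(15.1965−4.0712)/(63.0046−44.3366)=0.5960; B=V−Δ·S=-21.7004
Node (2,1) S=82.9008: V=(p*·41.1251+(1−p*)·15.1965)/1.03=35.9939; Δ=(41.1251−15.1965)/(89.5329−63.0046)=0.9774; B=V−Δ·S=-45.0329
Node (2,2) S=117.8064: V=(p*·78.8231+(1−p*)·41.1251)/1.03=70.8086; Δ=(78.8231−41.1251)/(127.2309−89.5329)=1.0000; B=V−Δ·S=-46.9978
Node (1,0) S=76.7600: V=(p*·35.9939+(1−p*)·13.0662)/1.03=31.4675; Δ=(35.9939−13.0662)/(82.9008−58.3376)=0.9334; B=V−Δ·S=-40.1818
Node (1,1) S=109.0800: V=(p*·70.8086+(1−p*)·35.9939)/1.03=63.4648; Δ=(70.8086−35.9939)/(117.8064−82.9008)=0.9974; B=V−Δ·S=-45.3309
Node (0,0) S=101.0000: V=(p*·63.4648+(1−p*)·31.4675)/1.03=56.7624; Δ=(63.4648−31.4675)/(109.0800−76.7600)=0.9900; B=V−Δ·S=-43.2295
Each (Δ,B) replicates both successor values, so the strategy is self-financing and V0 is arbitrage-free.

(0,0): Delta=0.9900 Bond=-43.2295
(1,0): Delta=0.9334 Bond=-40.1818
(1,1): Delta=0.9974 Bond=-45.3309
(2,0): Delta=0.5960 Bond=-21.7004
(2,1): Delta=0.9774 Bond=-45.0329
(2,2): Delta=1.0000 Bond=-46.9978
(3,0): Delta=-1.0000 Bond=48.4078
(3,1): Delta=0.8039 Bond=-35.4550
(3,2): Delta=1.0000 Bond=-48.4078
(3,3): Delta=1.0000 Bond=-48.4078
V0=56.7624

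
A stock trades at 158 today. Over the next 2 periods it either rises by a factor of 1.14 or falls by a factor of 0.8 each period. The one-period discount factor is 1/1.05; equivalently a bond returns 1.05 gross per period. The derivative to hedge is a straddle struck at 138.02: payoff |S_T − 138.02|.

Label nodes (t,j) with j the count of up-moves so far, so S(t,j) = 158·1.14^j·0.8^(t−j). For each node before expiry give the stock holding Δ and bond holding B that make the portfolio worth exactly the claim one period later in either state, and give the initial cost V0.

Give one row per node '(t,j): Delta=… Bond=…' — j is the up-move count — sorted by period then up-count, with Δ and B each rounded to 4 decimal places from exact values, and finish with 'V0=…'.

(0,0): Delta=0.6537 Bond=-65.7772
(1,0): Delta=-0.7172 Bond=104.2162
(1,1): Delta=1.0000 Bond=-131.4476
V0=37.5021

Risk-neutral probability p* = (R−d)/(u−d) = (1.05−0.8)/(1.14−0.8) = 0.7353.
Payoff layer (t=2): V(2,0)=36.9000, V(2,1)=6.0760, V(2,2)=67.3168
(1,0): S=126.4000. Δ = (V_up−V_dn)/(S_up−S_dn) = (6.0760−36.9000)/(144.0960−101.1200) = -0.7172. V = [p*·6.0760 + (1−p*)·36.9000]/1.05 = 13.5574. B = V − Δ·S = 104.2162.
(1,1): S=180.1200. Δ = (V_up−V_dn)/(S_up−S_dn) = (67.3168−6.0760)/(205.3368−144.0960) = 1.0000. V = [p*·67.3168 + (1−p*)·6.0760]/1.05 = 48.6724. B = V − Δ·S = -131.4476.
(0,0): S=158.0000. Δ = (V_up−V_dn)/(S_up−S_dn) = (48.6724−13.5574)/(180.1200−126.4000) = 0.6537. V = [p*·48.6724 + (1−p*)·13.5574]/1.05 = 37.5021. B = V − Δ·S = -65.7772.
Each (Δ,B) replicates both successor values, so the strategy is self-financing and V0 is arbitrage-free.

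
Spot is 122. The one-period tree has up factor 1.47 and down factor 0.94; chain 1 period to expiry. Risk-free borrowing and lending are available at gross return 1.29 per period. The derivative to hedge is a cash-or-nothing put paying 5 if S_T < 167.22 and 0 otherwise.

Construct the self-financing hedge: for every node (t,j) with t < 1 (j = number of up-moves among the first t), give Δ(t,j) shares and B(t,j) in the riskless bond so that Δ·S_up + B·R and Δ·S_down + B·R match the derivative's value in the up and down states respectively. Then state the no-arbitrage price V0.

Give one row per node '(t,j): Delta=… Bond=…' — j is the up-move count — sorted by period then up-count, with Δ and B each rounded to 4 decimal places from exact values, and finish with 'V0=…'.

The replicating-portfolio and risk-neutral prices coincide; use p* = (1.29−0.94)/(1.47−0.94) = 0.6604 for the latter.
At expiry t=1: V(1,0)=5.0000, V(1,1)=0.0000
(0,0): S=122.0000. Δ = (V_up−V_dn)/(S_up−S_dn) = (0.0000−5.0000)/(179.3400−114.6800) = -0.0773. V = [p*·0.0000 + (1−p*)·5.0000]/1.29 = 1.3164. B = V − Δ·S = 10.7503.
Each (Δ,B) replicates both successor values, so the strategy is self-financing and V0 is arbitrage-free.

(0,0): Delta=-0.0773 Bond=10.7503
V0=1.3164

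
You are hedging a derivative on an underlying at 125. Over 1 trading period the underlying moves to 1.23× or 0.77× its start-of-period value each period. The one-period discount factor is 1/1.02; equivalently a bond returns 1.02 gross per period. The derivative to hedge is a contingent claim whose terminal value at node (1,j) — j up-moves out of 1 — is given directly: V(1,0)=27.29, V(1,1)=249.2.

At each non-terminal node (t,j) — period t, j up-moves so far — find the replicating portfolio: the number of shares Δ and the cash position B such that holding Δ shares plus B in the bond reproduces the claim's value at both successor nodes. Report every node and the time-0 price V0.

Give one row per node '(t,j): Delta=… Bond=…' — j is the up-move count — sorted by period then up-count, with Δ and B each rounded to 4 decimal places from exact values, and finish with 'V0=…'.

Under the risk-neutral measure, an up-move has probability p* = (R−d)/(u−d) = 0.5435 and values discount at R = 1.02.
Terminal values V(1,·): V(1,0)=27.2900, V(1,1)=249.2000
  t=0,j=0: stock 125.0000 → up 153.7500 (V=249.2000), down 96.2500 (V=27.2900). Price 144.9934; hedge Δ=3.8593, bond B=-337.4197.
Check: Δ(0,0)·S0 + B(0,0) = 144.9934 = V0.

(0,0): Delta=3.8593 Bond=-337.4197
V0=144.9934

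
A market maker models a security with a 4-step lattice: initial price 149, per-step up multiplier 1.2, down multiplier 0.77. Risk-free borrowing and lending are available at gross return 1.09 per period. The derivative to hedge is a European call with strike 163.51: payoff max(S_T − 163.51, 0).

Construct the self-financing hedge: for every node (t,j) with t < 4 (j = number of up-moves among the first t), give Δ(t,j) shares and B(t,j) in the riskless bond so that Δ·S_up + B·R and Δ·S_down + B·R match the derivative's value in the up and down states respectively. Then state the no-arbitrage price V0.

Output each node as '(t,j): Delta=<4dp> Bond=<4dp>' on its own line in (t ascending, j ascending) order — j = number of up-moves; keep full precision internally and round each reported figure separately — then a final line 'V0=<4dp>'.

(0,0): Delta=0.7279 Bond=-66.4726
(1,0): Delta=0.3283 Bond=-26.6059
(1,1): Delta=0.8160 Bond=-88.2158
(2,0): Delta=0.0000 Bond=0.0000
(2,1): Delta=0.4007 Bond=-38.9694
(2,2): Delta=0.9077 Bond=-115.8129
(3,0): Delta=0.0000 Bond=0.0000
(3,1): Delta=0.0000 Bond=0.0000
(3,2): Delta=0.4891 Bond=-57.0780
(3,3): Delta=1.0000 Bond=-150.0092
V0=41.9848

The replicating-portfolio and risk-neutral prices coincide; use p* = (1.09−0.77)/(1.2−0.77) = 0.7442 for the latter.
Terminal payoffs: V(4,0)=0.0000, V(4,1)=0.0000, V(4,2)=0.0000, V(4,3)=34.7434, V(4,4)=145.4564
  t=3,j=0: stock 68.0234 → up 81.6281 (V=0.0000), down 52.3780 (V=0.0000). Price 0.0000; hedge Δ=0.0000, bond B=0.0000.
  t=3,j=1: stock 106.0105 → up 127.2126 (V=0.0000), down 81.6281 (V=0.0000). Price 0.0000; hedge Δ=0.0000, bond B=0.0000.
  t=3,j=2: stock 165.2112 → up 198.2534 (V=34.7434), down 127.2126 (V=0.0000). Price 23.7207; hedge Δ=0.4891, bond B=-57.0780.
  t=3,j=3: stock 257.4720 → up 308.9664 (V=145.4564), down 198.2534 (V=34.7434). Price 107.4628; hedge Δ=1.0000, bond B=-150.0092.
  t=2,j=0: stock 88.3421 → up 106.0105 (V=0.0000), down 68.0234 (V=0.0000). Price 0.0000; hedge Δ=0.0000, bond B=0.0000.
  t=2,j=1: stock 137.6760 → up 165.2112 (V=23.7207), down 106.0105 (V=0.0000). Price 16.1951; hedge Δ=0.4007, bond B=-38.9694.
  t=2,j=2: stock 214.5600 → up 257.4720 (V=107.4628), down 165.2112 (V=23.7207). Price 78.9362; hedge Δ=0.9077, bond B=-115.8129.
  t=1,j=0: stock 114.7300 → up 137.6760 (V=16.1951), down 88.3421 (V=0.0000). Price 11.0570; hedge Δ=0.3283, bond B=-26.6059.
  t=1,j=1: stock 178.8000 → up 214.5600 (V=78.9362), down 137.6760 (V=16.1951). Price 57.6937; hedge Δ=0.8160, bond B=-88.2158.
  t=0,j=0: stock 149.0000 → up 178.8000 (V=57.6937), down 114.7300 (V=11.0570). Price 41.9848; hedge Δ=0.7279, bond B=-66.4726.
Check: Δ(0,0)·S0 + B(0,0) = 41.9848 = V0.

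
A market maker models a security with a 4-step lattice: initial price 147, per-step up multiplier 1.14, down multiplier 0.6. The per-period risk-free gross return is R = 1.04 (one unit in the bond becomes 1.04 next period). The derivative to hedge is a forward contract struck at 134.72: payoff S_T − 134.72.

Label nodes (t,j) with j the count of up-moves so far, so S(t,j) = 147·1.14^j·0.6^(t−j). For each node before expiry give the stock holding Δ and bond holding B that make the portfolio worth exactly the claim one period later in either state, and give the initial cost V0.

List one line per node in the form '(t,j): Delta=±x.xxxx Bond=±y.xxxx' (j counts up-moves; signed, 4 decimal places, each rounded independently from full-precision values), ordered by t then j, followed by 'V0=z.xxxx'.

(0,0): Delta=1.0000 Bond=-115.1592
(1,0): Delta=1.0000 Bond=-119.7656
(1,1): Delta=1.0000 Bond=-119.7656
(2,0): Delta=1.0000 Bond=-124.5562
(2,1): Delta=1.0000 Bond=-124.5562
(2,2): Delta=1.0000 Bond=-124.5562
(3,0): Delta=1.0000 Bond=-129.5385
(3,1): Delta=1.0000 Bond=-129.5385
(3,2): Delta=1.0000 Bond=-129.5385
(3,3): Delta=1.0000 Bond=-129.5385
V0=31.8408

No-arbitrage ⇒ martingale measure with p* = (R−d)/(u−d) = 0.8148.
Terminal values V(4,·): V(4,0)=-115.6688, V(4,1)=-98.5227, V(4,2)=-65.9452, V(4,3)=-4.0478, V(4,4)=113.5571
Node (3,0) S=31.7520: V=(p*·-98.5227+(1−p*)·-115.6688)/1.04=-97.7865; Δ=(-98.5227−-115.6688)/(36.1973−19.0512)=1.0000; B=V−Δ·S=-129.5385
Node (3,1) S=60.3288: V=(p*·-65.9452+(1−p*)·-98.5227)/1.04=-69.2097; Δ=(-65.9452−-98.5227)/(68.7748−36.1973)=1.0000; B=V−Δ·S=-129.5385
Node (3,2) S=114.6247: V=(p*·-4.0478+(1−p*)·-65.9452)/1.04=-14.9137; Δ=(-4.0478−-65.9452)/(130.6722−68.7748)=1.0000; B=V−Δ·S=-129.5385
Node (3,3) S=217.7870: V=(p*·113.5571+(1−p*)·-4.0478)/1.04=88.2485; Δ=(113.5571−-4.0478)/(248.2771−130.6722)=1.0000; B=V−Δ·S=-129.5385
Node (2,0) S=52.9200: V=(p*·-69.2097+(1−p*)·-97.7865)/1.04=-71.6362; Δ=(-69.2097−-97.7865)/(60.3288−31.7520)=1.0000; B=V−Δ·S=-124.5562
Node (2,1) S=100.5480: V=(p*·-14.9137+(1−p*)·-69.2097)/1.04=-24.0082; Δ=(-14.9137−-69.2097)/(114.6247−60.3288)=1.0000; B=V−Δ·S=-124.5562
Node (2,2) S=191.0412: V=(p*·88.2485+(1−p*)·-14.9137)/1.04=66.4850; Δ=(88.2485−-14.9137)/(217.7870−114.6247)=1.0000; B=V−Δ·S=-124.5562
Node (1,0) S=88.2000: V=(p*·-24.0082+(1−p*)·-71.6362)/1.04=-31.5656; Δ=(-24.0082−-71.6362)/(100.5480−52.9200)=1.0000; B=V−Δ·S=-119.7656
Node (1,1) S=167.5800: V=(p*·66.4850+(1−p*)·-24.0082)/1.04=47.8144; Δ=(66.4850−-24.0082)/(191.0412−100.5480)=1.0000; B=V−Δ·S=-119.7656
Node (0,0) S=147.0000: V=(p*·47.8144+(1−p*)·-31.5656)/1.04=31.8408; Δ=(47.8144−-31.5656)/(167.5800−88.2000)=1.0000; B=V−Δ·S=-115.1592
Self-financing check: at every node Δ·S+B equals the discounted successor values.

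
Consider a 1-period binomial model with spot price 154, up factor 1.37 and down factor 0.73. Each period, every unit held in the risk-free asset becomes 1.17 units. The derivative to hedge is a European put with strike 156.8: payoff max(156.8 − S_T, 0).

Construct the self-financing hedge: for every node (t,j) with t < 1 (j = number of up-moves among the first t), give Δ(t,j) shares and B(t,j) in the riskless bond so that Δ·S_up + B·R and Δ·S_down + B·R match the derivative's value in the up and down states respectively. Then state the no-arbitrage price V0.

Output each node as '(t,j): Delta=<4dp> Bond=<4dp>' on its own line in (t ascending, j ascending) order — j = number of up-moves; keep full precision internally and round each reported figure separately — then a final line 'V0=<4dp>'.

(0,0): Delta=-0.4503 Bond=81.1974
V0=11.8536

No-arbitrage ⇒ martingale measure with p* = (R−d)/(u−d) = 0.6875.
Terminal values V(1,·): V(1,0)=44.3800, V(1,1)=0.0000
  t=0,j=0: stock 154.0000 → up 210.9800 (V=0.0000), down 112.4200 (V=44.3800). Price 11.8536; hedge Δ=-0.4503, bond B=81.1974.
Root portfolio cost Δ·154+B reproduces V0=11.8536.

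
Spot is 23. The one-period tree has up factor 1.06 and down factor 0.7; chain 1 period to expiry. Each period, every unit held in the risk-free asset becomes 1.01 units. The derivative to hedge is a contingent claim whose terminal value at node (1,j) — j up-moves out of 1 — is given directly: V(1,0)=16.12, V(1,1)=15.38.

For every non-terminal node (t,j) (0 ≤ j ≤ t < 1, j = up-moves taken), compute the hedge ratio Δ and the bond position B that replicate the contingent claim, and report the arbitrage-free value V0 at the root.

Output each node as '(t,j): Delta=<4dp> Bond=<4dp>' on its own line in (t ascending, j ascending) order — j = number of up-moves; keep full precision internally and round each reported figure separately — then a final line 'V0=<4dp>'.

Under the risk-neutral measure, an up-move has probability p* = (R−d)/(u−d) = 0.8611 and values discount at R = 1.01.
Terminal payoffs: V(1,0)=16.1200, V(1,1)=15.3800
(0,0): S=23.0000. Δ = (V_up−V_dn)/(S_up−S_dn) = (15.3800−16.1200)/(24.3800−16.1000) = -0.0894. V = [p*·15.3800 + (1−p*)·16.1200]/1.01 = 15.3295. B = V − Δ·S = 17.3850.
Root portfolio cost Δ·23+B reproduces V0=15.3295.

(0,0): Delta=-0.0894 Bond=17.3850
V0=15.3295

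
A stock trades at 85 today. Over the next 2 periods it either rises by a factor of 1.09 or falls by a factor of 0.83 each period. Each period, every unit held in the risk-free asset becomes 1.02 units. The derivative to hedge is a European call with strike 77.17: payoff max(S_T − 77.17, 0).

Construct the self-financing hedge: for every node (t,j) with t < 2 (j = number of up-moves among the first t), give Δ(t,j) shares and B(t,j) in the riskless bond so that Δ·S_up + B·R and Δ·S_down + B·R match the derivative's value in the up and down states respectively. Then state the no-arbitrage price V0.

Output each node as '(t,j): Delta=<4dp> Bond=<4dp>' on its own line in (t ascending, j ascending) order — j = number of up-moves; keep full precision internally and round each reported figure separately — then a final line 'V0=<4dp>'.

(0,0): Delta=0.7722 Bond=-53.4071
(1,0): Delta=0.0000 Bond=0.0000
(1,1): Delta=0.9888 Bond=-74.5451
V0=12.2257

Risk-neutral probability p* = (R−d)/(u−d) = (1.02−0.83)/(1.09−0.83) = 0.7308.
Terminal payoffs: V(2,0)=0.0000, V(2,1)=0.0000, V(2,2)=23.8185
Node (1,0) S=70.5500: V=(p*·0.0000+(1−p*)·0.0000)/1.02=0.0000; Δ=(0.0000−0.0000)/(76.8995−58.5565)=0.0000; B=V−Δ·S=0.0000
Node (1,1) S=92.6500: V=(p*·23.8185+(1−p*)·0.0000)/1.02=17.0645; Δ=(23.8185−0.0000)/(100.9885−76.8995)=0.9888; B=V−Δ·S=-74.5451
Node (0,0) S=85.0000: V=(p*·17.0645+(1−p*)·0.0000)/1.02=12.2257; Δ=(17.0645−0.0000)/(92.6500−70.5500)=0.7722; B=V−Δ·S=-53.4071
The time-0 hedge costs 12.2257, which is the no-arbitrage price.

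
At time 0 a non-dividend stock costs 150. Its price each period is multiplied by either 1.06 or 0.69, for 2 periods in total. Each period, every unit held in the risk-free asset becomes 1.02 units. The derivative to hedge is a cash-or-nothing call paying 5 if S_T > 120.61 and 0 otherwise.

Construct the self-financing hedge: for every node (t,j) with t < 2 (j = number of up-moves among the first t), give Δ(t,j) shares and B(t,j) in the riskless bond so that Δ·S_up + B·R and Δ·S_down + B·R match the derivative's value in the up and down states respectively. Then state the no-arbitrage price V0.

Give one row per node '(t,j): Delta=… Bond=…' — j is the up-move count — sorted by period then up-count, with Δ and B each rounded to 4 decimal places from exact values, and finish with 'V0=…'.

(0,0): Delta=0.0788 Bond=-7.9934
(1,0): Delta=0.0000 Bond=0.0000
(1,1): Delta=0.0850 Bond=-9.1415
V0=3.8229

Under the risk-neutral measure, an up-move has probability p* = (R−d)/(u−d) = 0.8919 and values discount at R = 1.02.
At expiry t=2: V(2,0)=0.0000, V(2,1)=0.0000, V(2,2)=5.0000
  t=1,j=0: stock 103.5000 → up 109.7100 (V=0.0000), down 71.4150 (V=0.0000). Price 0.0000; hedge Δ=0.0000, bond B=0.0000.
  t=1,j=1: stock 159.0000 → up 168.5400 (V=5.0000), down 109.7100 (V=0.0000). Price 4.3720; hedge Δ=0.0850, bond B=-9.1415.
  t=0,j=0: stock 150.0000 → up 159.0000 (V=4.3720), down 103.5000 (V=0.0000). Price 3.8229; hedge Δ=0.0788, bond B=-7.9934.
Self-financing check: at every node Δ·S+B equals the discounted successor values.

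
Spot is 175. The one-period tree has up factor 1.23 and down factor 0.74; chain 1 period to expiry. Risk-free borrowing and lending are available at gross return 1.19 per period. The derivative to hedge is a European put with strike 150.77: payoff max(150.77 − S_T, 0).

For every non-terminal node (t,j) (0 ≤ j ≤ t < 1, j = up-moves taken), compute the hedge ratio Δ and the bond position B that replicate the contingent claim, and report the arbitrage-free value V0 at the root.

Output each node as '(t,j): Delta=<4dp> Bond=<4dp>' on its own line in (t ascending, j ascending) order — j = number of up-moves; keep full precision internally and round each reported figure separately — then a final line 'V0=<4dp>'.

No-arbitrage ⇒ martingale measure with p* = (R−d)/(u−d) = 0.9184.
Terminal values V(1,·): V(1,0)=21.2700, V(1,1)=0.0000
Node (0,0) S=175.0000: V=(p*·0.0000+(1−p*)·21.2700)/1.19=1.4591; Δ=(0.0000−21.2700)/(215.2500−129.5000)=-0.2480; B=V−Δ·S=44.8673
Self-financing check: at every node Δ·S+B equals the discounted successor values.

(0,0): Delta=-0.2480 Bond=44.8673
V0=1.4591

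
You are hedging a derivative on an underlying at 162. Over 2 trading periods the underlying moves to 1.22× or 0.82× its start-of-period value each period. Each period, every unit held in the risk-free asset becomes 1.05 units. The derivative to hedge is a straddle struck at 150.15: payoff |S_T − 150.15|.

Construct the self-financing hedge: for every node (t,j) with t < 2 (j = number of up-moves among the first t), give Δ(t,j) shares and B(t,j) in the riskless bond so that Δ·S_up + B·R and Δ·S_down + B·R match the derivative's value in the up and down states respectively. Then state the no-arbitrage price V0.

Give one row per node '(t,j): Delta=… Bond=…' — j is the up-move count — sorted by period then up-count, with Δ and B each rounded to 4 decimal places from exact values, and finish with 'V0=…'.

Since d<R<u, set p* = (R−d)/(u−d) = 0.5750; price each node as the discounted p*-expectation of its children.
Payoff layer (t=2): V(2,0)=41.2212, V(2,1)=11.9148, V(2,2)=90.9708
  t=1,j=0: stock 132.8400 → up 162.0648 (V=11.9148), down 108.9288 (V=41.2212). Price 23.2095; hedge Δ=-0.5515, bond B=96.4755.
  t=1,j=1: stock 197.6400 → up 241.1208 (V=90.9708), down 162.0648 (V=11.9148). Price 54.6400; hedge Δ=1.0000, bond B=-143.0000.
  t=0,j=0: stock 162.0000 → up 197.6400 (V=54.6400), down 132.8400 (V=23.2095). Price 39.3162; hedge Δ=0.4850, bond B=-39.2599.
Root portfolio cost Δ·162+B reproduces V0=39.3162.

(0,0): Delta=0.4850 Bond=-39.2599
(1,0): Delta=-0.5515 Bond=96.4755
(1,1): Delta=1.0000 Bond=-143.0000
V0=39.3162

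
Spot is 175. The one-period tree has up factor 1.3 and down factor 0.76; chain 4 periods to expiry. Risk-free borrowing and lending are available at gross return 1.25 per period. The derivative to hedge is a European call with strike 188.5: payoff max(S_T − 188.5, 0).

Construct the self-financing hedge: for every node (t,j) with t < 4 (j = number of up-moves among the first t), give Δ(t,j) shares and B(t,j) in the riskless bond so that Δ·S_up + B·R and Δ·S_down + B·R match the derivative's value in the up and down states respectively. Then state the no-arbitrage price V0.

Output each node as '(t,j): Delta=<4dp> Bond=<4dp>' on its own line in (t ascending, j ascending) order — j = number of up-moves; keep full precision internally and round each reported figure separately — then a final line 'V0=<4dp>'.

Under the risk-neutral measure, an up-move has probability p* = (R−d)/(u−d) = 0.9074 and values discount at R = 1.25.
Terminal values V(4,·): V(4,0)=0.0000, V(4,1)=0.0000, V(4,2)=0.0000, V(4,3)=103.7010, V(4,4)=311.3175
(3,0): S=76.8208. Δ = (V_up−V_dn)/(S_up−S_dn) = (0.0000−0.0000)/(99.8670−58.3838) = 0.0000. V = [p*·0.0000 + (1−p*)·0.0000]/1.25 = 0.0000. B = V − Δ·S = 0.0000.
(3,1): S=131.4040. Δ = (V_up−V_dn)/(S_up−S_dn) = (0.0000−0.0000)/(170.8252−99.8670) = 0.0000. V = [p*·0.0000 + (1−p*)·0.0000]/1.25 = 0.0000. B = V − Δ·S = 0.0000.
(3,2): S=224.7700. Δ = (V_up−V_dn)/(S_up−S_dn) = (103.7010−0.0000)/(292.2010−170.8252) = 0.8544. V = [p*·103.7010 + (1−p*)·0.0000]/1.25 = 75.2792. B = V − Δ·S = -116.7596.
(3,3): S=384.4750. Δ = (V_up−V_dn)/(S_up−S_dn) = (311.3175−103.7010)/(499.8175−292.2010) = 1.0000. V = [p*·311.3175 + (1−p*)·103.7010]/1.25 = 233.6750. B = V − Δ·S = -150.8000.
(2,0): S=101.0800. Δ = (V_up−V_dn)/(S_up−S_dn) = (0.0000−0.0000)/(131.4040−76.8208) = 0.0000. V = [p*·0.0000 + (1−p*)·0.0000]/1.25 = 0.0000. B = V − Δ·S = 0.0000.
(2,1): S=172.9000. Δ = (V_up−V_dn)/(S_up−S_dn) = (75.2792−0.0000)/(224.7700−131.4040) = 0.8063. V = [p*·75.2792 + (1−p*)·0.0000]/1.25 = 54.6472. B = V − Δ·S = -84.7589.
(2,2): S=295.7500. Δ = (V_up−V_dn)/(S_up−S_dn) = (233.6750−75.2792)/(384.4750−224.7700) = 0.9918. V = [p*·233.6750 + (1−p*)·75.2792]/1.25 = 175.2070. B = V − Δ·S = -118.1185.
(1,0): S=133.0000. Δ = (V_up−V_dn)/(S_up−S_dn) = (54.6472−0.0000)/(172.9000−101.0800) = 0.7609. V = [p*·54.6472 + (1−p*)·0.0000]/1.25 = 39.6698. B = V − Δ·S = -61.5286.
(1,1): S=227.5000. Δ = (V_up−V_dn)/(S_up−S_dn) = (175.2070−54.6472)/(295.7500−172.9000) = 0.9814. V = [p*·175.2070 + (1−p*)·54.6472]/1.25 = 131.2352. B = V − Δ·S = -92.0237.
(0,0): S=175.0000. Δ = (V_up−V_dn)/(S_up−S_dn) = (131.2352−39.6698)/(227.5000−133.0000) = 0.9689. V = [p*·131.2352 + (1−p*)·39.6698]/1.25 = 98.2056. B = V − Δ·S = -71.3601.
Each (Δ,B) replicates both successor values, so the strategy is self-financing and V0 is arbitrage-free.

(0,0): Delta=0.9689 Bond=-71.3601
(1,0): Delta=0.7609 Bond=-61.5286
(1,1): Delta=0.9814 Bond=-92.0237
(2,0): Delta=0.0000 Bond=0.0000
(2,1): Delta=0.8063 Bond=-84.7589
(2,2): Delta=0.9918 Bond=-118.1185
(3,0): Delta=0.0000 Bond=0.0000
(3,1): Delta=0.0000 Bond=0.0000
(3,2): Delta=0.8544 Bond=-116.7596
(3,3): Delta=1.0000 Bond=-150.8000
V0=98.2056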